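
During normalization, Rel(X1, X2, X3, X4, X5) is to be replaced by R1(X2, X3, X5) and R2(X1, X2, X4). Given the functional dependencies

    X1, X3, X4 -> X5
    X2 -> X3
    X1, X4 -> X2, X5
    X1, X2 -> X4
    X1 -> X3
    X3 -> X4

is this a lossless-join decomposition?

Common attributes: R1 ∩ R2 = {X2}.
Closure of {X2}: X2 → X3 applies, adding X3; X3 → X4 applies, adding X4. So (X2)⁺ = {X2, X3, X4}.
The closure contains neither all of R1 = {X2, X3, X5} nor all of R2 = {X1, X2, X4}, so the common attributes are not a superkey of either fragment. The join is lossy.

No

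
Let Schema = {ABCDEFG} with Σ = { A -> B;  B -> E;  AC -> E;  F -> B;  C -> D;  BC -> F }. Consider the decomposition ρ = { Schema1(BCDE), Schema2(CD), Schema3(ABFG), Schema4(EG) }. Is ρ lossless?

No

Chase test. Columns are ABCDEFG; row i has aⱼ where attribute j ∈ Schemai, else bᵢⱼ.
Initial tableau (one row per fragment):
  row 1: b11 a2 a3 a4 a5 b16 b17
  row 2: b21 b22 a3 a4 b25 b26 b27
  row 3: a1 a2 b33 b34 b35 a6 a7
  row 4: b41 b42 b43 b44 a5 b46 a7
Rows 1 and 3 agree on B; apply B→E and equate their E entries.
No row becomes fully distinguished — the join is lossy.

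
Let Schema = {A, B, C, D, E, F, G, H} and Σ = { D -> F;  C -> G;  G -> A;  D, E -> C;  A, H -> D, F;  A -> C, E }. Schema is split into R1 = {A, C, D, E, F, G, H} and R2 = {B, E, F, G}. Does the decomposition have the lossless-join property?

Common attributes: R1 ∩ R2 = {E, F, G}.
Closure of {E, F, G}: G → A applies, adding A; A → C, E applies, adding C. So (E, F, G)⁺ = {A, C, E, F, G}.
The closure contains neither all of R1 = {A, C, D, E, F, G, H} nor all of R2 = {B, E, F, G}, so the common attributes are not a superkey of either fragment. The join is lossy.

No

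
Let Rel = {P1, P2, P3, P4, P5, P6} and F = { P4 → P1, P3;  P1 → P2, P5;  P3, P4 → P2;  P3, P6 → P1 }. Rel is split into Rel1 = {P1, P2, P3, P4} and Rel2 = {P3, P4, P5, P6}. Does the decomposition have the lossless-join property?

Yes

Common attributes: Rel1 ∩ Rel2 = {P3, P4}.
Closure of {P3, P4}: P4 → P1, P3 applies, adding P1; P1 → P2, P5 applies, adding P2, P5. So (P3, P4)⁺ = {P1, P2, P3, P4, P5}.
This closure contains every attribute of Rel1, so Rel1 ∩ Rel2 → Rel1. The join is lossless.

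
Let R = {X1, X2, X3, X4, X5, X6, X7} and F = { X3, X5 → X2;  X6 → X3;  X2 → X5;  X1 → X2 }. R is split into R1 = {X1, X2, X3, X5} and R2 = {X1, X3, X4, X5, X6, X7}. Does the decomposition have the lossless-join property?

Yes

Common attributes: R1 ∩ R2 = {X1, X3, X5}.
Closure of {X1, X3, X5}: X3, X5 → X2 applies, adding X2. So (X1, X3, X5)⁺ = {X1, X2, X3, X5}.
This closure contains every attribute of R1, so R1 ∩ R2 → R1. The join is lossless.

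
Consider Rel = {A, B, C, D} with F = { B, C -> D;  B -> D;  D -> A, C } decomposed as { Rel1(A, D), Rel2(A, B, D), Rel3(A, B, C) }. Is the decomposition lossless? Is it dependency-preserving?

lossless but not dependency-preserving

Lossless test (chase): Rows 2 and 3 agree on B; apply B→D and equate their D entries. Rows 1 and 2 agree on D; apply D→A, C and equate their A, C entries. Rows 1 and 3 agree on D; apply D→A, C and equate their A, C entries. Row 2 is now all distinguished symbols — the join is lossless.
Dependency preservation: the restricted closure of {D} across the fragments never reaches {A, C}, so D → A, C cannot be enforced without a join — not preserved.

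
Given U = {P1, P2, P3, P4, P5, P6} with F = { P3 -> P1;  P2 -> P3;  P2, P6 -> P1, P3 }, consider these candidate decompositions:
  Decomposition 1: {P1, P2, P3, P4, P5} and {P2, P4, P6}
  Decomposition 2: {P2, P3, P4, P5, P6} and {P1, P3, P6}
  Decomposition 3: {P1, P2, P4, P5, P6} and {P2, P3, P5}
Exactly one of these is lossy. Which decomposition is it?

Decomposition 1: common = {P2, P4}, closure = {P1, P2, P3, P4} → lossy.
Decomposition 2: common = {P3, P6}, closure = {P1, P3, P6} → lossless.
Decomposition 3: common = {P2, P5}, closure = {P1, P2, P3, P5} → lossless.

Decomposition 1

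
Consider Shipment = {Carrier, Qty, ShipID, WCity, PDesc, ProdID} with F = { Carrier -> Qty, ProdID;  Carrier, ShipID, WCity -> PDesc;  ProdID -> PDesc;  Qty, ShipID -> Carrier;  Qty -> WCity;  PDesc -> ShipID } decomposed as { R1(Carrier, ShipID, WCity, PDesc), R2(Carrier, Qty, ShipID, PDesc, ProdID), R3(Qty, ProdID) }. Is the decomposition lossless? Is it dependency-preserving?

lossless but not dependency-preserving

Lossless test (chase): Rows 1 and 2 agree on Carrier; apply Carrier→Qty, ProdID and equate their Qty, ProdID entries. Rows 1 and 3 agree on ProdID; apply ProdID→PDesc and equate their PDesc entries. Rows 1 and 2 agree on Qty; apply Qty→WCity and equate their WCity entries. Rows 1 and 3 agree on Qty; apply Qty→WCity and equate their WCity entries. Rows 1 and 3 agree on PDesc; apply PDesc→ShipID and equate their ShipID entries. Rows 1 and 3 agree on Qty, ShipID; apply Qty, ShipID→Carrier and equate their Carrier entries. Row 1 is now all distinguished symbols — the join is lossless.
Dependency preservation: the restricted closure of {Qty} across the fragments never reaches {WCity}, so Qty → WCity cannot be enforced without a join — not preserved.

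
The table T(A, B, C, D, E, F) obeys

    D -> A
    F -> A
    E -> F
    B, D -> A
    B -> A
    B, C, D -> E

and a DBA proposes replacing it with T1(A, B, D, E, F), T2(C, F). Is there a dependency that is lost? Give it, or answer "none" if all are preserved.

Check B, C, D → E: no single fragment contains all of {B, C, D, E}, and the restricted closure of {B, C, D} across the fragments never reaches {E}.
D → A is preserved.
F → A is preserved.
E → F is preserved.
B, D → A is preserved.
B → A is preserved.

B, C, D -> E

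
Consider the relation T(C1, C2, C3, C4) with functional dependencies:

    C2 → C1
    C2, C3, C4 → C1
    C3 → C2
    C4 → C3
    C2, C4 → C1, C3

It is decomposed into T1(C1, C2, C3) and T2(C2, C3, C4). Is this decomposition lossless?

Common attributes: T1 ∩ T2 = {C2, C3}.
Closure of {C2, C3}: C2 → C1 applies, adding C1. So (C2, C3)⁺ = {C1, C2, C3}.
This closure contains every attribute of T1, so T1 ∩ T2 → T1. The join is lossless.

Yes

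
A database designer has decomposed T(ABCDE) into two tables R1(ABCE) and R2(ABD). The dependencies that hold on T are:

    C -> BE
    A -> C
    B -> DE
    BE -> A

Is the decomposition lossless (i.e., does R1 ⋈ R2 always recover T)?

Yes

Common attributes: R1 ∩ R2 = {AB}.
Closure of {AB}: A → C applies, adding C; B → DE applies, adding DE. So (AB)⁺ = {ABCDE}.
This closure contains every attribute of R1, so R1 ∩ R2 → R1. The join is lossless.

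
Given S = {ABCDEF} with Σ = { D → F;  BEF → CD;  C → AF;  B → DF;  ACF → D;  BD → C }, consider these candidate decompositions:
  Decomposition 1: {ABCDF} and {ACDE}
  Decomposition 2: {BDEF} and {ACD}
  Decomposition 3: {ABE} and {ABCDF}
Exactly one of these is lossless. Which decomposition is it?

Decomposition 3

Decomposition 1: common = {ACD}, closure = {ACDF} → lossy.
Decomposition 2: common = {D}, closure = {DF} → lossy.
Decomposition 3: common = {AB}, closure = {ABCDF} → lossless.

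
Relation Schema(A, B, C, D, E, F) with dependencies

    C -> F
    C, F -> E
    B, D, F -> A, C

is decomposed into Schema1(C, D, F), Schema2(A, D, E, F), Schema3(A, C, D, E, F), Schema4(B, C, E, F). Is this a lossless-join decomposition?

Chase test. Columns are A, B, C, D, E, F; row i has aⱼ where attribute j ∈ Schemai, else bᵢⱼ.
Initial tableau (one row per fragment):
  row 1: b11 b12 a3 a4 b15 a6
  row 2: a1 b22 b23 a4 a5 a6
  row 3: a1 b32 a3 a4 a5 a6
  row 4: b41 a2 a3 b44 a5 a6
Rows 1 and 3 agree on C, F; apply C, F→E and equate their E entries.
No row becomes fully distinguished — the join is lossy.

No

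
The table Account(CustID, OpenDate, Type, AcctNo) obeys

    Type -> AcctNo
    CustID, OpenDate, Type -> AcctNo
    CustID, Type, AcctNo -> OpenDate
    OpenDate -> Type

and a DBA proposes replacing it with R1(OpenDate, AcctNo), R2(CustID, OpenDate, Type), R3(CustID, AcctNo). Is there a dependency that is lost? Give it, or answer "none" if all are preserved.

Type -> AcctNo

Check Type → AcctNo: no single fragment contains all of {Type, AcctNo}, and the restricted closure of {Type} across the fragments never reaches {AcctNo}.
CustID, OpenDate, Type → AcctNo is preserved.
CustID, Type, AcctNo → OpenDate is preserved.
OpenDate → Type is preserved.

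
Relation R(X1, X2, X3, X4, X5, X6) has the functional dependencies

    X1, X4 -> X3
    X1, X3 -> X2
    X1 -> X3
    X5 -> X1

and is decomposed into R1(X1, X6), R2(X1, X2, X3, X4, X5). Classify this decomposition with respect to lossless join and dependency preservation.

lossy but dependency-preserving

Lossless test: (X1)⁺ = {X1, X2, X3}, which is a superkey of neither fragment — lossy.
Dependency preservation: every FD's attributes lie within a single fragment, so each can be enforced locally — preserved.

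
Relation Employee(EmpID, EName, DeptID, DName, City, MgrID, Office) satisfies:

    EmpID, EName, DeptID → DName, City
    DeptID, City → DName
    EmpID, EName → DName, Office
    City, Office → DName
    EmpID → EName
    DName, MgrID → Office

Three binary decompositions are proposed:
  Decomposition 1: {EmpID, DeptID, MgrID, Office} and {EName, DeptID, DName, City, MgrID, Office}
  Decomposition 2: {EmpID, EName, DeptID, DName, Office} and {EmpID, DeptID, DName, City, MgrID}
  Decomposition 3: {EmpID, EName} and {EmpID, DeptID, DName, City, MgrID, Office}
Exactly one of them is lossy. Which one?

Decomposition 1

Decomposition 1: common = {DeptID, MgrID, Office}, closure = {DeptID, MgrID, Office} → lossy.
Decomposition 2: common = {EmpID, DeptID, DName}, closure = {EmpID, EName, DeptID, DName, City, Office} → lossless.
Decomposition 3: common = {EmpID}, closure = {EmpID, EName, DName, Office} → lossless.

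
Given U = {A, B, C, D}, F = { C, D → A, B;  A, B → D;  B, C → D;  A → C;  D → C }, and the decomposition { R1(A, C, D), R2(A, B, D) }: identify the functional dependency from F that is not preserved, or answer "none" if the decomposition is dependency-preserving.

B, C → D

Check B, C → D: no single fragment contains all of {B, C, D}, and the restricted closure of {B, C} across the fragments never reaches {D}.
C, D → A, B is preserved.
A, B → D is preserved.
A → C is preserved.
D → C is preserved.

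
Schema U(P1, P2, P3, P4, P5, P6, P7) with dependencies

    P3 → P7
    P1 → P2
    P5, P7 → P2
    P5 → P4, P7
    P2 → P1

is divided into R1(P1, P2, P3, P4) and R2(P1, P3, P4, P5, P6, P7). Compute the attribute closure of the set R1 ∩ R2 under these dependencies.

P1, P2, P3, P4, P7

R1 ∩ R2 = {P1, P3, P4}.
P3 → P7 applies, adding P7
P1 → P2 applies, adding P2
Closure: {P1, P2, P3, P4, P7}.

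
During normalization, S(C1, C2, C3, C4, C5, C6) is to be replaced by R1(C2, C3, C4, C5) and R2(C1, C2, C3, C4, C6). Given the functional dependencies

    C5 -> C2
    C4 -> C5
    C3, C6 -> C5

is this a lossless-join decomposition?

Common attributes: R1 ∩ R2 = {C2, C3, C4}.
Closure of {C2, C3, C4}: C4 → C5 applies, adding C5. So (C2, C3, C4)⁺ = {C2, C3, C4, C5}.
This closure contains every attribute of R1, so R1 ∩ R2 → R1. The join is lossless.

Yes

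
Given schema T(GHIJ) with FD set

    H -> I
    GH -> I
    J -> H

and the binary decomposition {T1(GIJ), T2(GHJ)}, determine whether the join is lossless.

Common attributes: T1 ∩ T2 = {GJ}.
Closure of {GJ}: J → H applies, adding H; H → I applies, adding I. So (GJ)⁺ = {GHIJ}.
This closure contains every attribute of T1, so T1 ∩ T2 → T1. The join is lossless.

Yes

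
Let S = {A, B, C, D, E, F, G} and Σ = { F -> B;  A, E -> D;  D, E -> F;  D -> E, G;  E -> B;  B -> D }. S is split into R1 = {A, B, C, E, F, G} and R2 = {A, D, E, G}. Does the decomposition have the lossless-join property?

Yes

Common attributes: R1 ∩ R2 = {A, E, G}.
Closure of {A, E, G}: A, E → D applies, adding D; D, E → F applies, adding F; E → B applies, adding B. So (A, E, G)⁺ = {A, B, D, E, F, G}.
This closure contains every attribute of R2, so R1 ∩ R2 → R2. The join is lossless.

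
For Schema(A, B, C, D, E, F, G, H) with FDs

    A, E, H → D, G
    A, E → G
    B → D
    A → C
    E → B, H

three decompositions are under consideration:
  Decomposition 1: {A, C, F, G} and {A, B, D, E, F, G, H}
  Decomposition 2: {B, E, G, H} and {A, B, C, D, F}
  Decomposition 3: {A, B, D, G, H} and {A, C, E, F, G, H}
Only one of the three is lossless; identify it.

Decomposition 1: common = {A, F, G}, closure = {A, C, F, G} → lossless.
Decomposition 2: common = {B}, closure = {B, D} → lossy.
Decomposition 3: common = {A, G, H}, closure = {A, C, G, H} → lossy.

Decomposition 1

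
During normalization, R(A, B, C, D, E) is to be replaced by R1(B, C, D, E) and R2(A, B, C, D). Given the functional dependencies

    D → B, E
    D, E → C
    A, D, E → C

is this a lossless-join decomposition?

Yes

Common attributes: R1 ∩ R2 = {B, C, D}.
Closure of {B, C, D}: D → B, E applies, adding E. So (B, C, D)⁺ = {B, C, D, E}.
This closure contains every attribute of R1, so R1 ∩ R2 → R1. The join is lossless.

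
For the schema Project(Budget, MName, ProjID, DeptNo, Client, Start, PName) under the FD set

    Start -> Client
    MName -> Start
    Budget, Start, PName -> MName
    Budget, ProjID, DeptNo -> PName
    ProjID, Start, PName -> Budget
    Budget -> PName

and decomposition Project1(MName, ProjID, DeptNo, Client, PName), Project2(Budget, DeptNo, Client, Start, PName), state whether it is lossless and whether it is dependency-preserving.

lossy and not dependency-preserving

Lossless test: (DeptNo, Client, PName)⁺ = {DeptNo, Client, PName}, which is a superkey of neither fragment — lossy.
Dependency preservation: the restricted closure of {MName} across the fragments never reaches {Start}, so MName → Start cannot be enforced without a join — not preserved.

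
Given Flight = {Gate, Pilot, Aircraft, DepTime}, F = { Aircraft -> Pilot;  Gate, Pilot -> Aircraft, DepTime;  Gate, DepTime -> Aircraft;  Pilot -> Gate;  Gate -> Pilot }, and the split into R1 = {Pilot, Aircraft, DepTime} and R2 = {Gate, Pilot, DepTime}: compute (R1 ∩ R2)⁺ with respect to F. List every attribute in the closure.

Gate, Pilot, Aircraft, DepTime

R1 ∩ R2 = {Pilot, DepTime}.
Pilot → Gate applies, adding Gate
Gate, Pilot → Aircraft, DepTime applies, adding Aircraft
Closure: {Gate, Pilot, Aircraft, DepTime}.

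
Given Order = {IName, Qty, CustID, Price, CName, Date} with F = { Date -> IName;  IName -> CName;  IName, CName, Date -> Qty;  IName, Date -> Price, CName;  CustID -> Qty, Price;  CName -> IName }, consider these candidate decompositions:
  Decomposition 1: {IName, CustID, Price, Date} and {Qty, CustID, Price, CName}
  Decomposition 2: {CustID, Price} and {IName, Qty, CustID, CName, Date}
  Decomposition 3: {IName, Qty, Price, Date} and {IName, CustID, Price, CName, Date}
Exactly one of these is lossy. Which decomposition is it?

Decomposition 1: common = {CustID, Price}, closure = {Qty, CustID, Price} → lossy.
Decomposition 2: common = {CustID}, closure = {Qty, CustID, Price} → lossless.
Decomposition 3: common = {IName, Price, Date}, closure = {IName, Qty, Price, CName, Date} → lossless.

Decomposition 1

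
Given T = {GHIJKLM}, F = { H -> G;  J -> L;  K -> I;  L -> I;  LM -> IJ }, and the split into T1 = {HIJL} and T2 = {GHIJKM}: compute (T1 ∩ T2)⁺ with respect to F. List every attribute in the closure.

GHIJL

T1 ∩ T2 = {HIJ}.
H → G applies, adding G
J → L applies, adding L
Closure: {GHIJL}.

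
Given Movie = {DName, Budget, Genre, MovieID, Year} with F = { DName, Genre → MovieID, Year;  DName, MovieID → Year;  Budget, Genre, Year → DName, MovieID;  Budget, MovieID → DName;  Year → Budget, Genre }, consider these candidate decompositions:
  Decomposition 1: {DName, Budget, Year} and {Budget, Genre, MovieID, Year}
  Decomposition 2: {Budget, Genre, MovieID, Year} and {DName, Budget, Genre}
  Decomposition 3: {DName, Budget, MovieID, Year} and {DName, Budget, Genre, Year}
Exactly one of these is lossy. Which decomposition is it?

Decomposition 1: common = {Budget, Year}, closure = {DName, Budget, Genre, MovieID, Year} → lossless.
Decomposition 2: common = {Budget, Genre}, closure = {Budget, Genre} → lossy.
Decomposition 3: common = {DName, Budget, Year}, closure = {DName, Budget, Genre, MovieID, Year} → lossless.

Decomposition 2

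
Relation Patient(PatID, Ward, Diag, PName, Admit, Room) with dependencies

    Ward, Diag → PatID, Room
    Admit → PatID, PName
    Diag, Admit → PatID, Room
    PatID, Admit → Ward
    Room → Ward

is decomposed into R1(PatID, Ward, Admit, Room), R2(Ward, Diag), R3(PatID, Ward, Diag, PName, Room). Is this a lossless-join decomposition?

No

Chase test. Columns are PatID, Ward, Diag, PName, Admit, Room; row i has aⱼ where attribute j ∈ Ri, else bᵢⱼ.
Initial tableau (one row per fragment):
  row 1: a1 a2 b13 b14 a5 a6
  row 2: b21 a2 a3 b24 b25 b26
  row 3: a1 a2 a3 a4 b35 a6
Rows 2 and 3 agree on Ward, Diag; apply Ward, Diag→PatID, Room and equate their PatID, Room entries.
No row becomes fully distinguished — the join is lossy.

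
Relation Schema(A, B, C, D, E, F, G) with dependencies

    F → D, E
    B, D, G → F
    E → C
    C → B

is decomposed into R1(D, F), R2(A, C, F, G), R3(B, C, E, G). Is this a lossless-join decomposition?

Chase test. Columns are A, B, C, D, E, F, G; row i has aⱼ where attribute j ∈ Ri, else bᵢⱼ.
Initial tableau (one row per fragment):
  row 1: b11 b12 b13 a4 b15 a6 b17
  row 2: a1 b22 a3 b24 b25 a6 a7
  row 3: b31 a2 a3 b34 a5 b36 a7
Rows 1 and 2 agree on F; apply F→D, E and equate their D, E entries.
Rows 1 and 2 agree on E; apply E→C and equate their C entries.
Rows 1 and 2 agree on C; apply C→B and equate their B entries.
Rows 1 and 3 agree on C; apply C→B and equate their B entries.
No row becomes fully distinguished — the join is lossy.

No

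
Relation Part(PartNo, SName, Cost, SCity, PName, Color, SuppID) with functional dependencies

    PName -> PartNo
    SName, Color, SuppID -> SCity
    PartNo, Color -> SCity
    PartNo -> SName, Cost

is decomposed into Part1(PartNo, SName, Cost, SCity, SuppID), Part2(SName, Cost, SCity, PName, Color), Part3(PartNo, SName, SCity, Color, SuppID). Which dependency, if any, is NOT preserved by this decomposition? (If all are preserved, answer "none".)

Check PName → PartNo: no single fragment contains all of {PartNo, PName}, and the restricted closure of {PName} across the fragments never reaches {PartNo}.
SName, Color, SuppID → SCity is preserved.
PartNo, Color → SCity is preserved.
PartNo → SName, Cost is preserved.

PName -> PartNo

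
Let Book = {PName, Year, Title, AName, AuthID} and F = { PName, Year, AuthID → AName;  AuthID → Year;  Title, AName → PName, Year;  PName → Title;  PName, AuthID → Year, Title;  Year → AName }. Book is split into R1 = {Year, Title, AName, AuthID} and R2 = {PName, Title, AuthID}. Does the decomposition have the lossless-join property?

Common attributes: R1 ∩ R2 = {Title, AuthID}.
Closure of {Title, AuthID}: AuthID → Year applies, adding Year; Year → AName applies, adding AName; Title, AName → PName, Year applies, adding PName. So (Title, AuthID)⁺ = {PName, Year, Title, AName, AuthID}.
This closure contains every attribute of R1, so R1 ∩ R2 → R1. The join is lossless.

Yes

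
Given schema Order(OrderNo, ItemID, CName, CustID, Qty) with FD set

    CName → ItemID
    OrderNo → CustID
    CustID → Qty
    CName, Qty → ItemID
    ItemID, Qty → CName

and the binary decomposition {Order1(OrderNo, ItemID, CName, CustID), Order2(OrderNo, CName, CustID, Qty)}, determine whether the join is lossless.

Common attributes: Order1 ∩ Order2 = {OrderNo, CName, CustID}.
Closure of {OrderNo, CName, CustID}: CName → ItemID applies, adding ItemID; CustID → Qty applies, adding Qty. So (OrderNo, CName, CustID)⁺ = {OrderNo, ItemID, CName, CustID, Qty}.
This closure contains every attribute of Order1, so Order1 ∩ Order2 → Order1. The join is lossless.

Yes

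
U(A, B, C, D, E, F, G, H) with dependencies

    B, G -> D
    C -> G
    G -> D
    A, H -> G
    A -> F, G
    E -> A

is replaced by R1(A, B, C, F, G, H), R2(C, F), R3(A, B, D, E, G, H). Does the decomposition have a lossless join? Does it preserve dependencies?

Lossless test (chase): Rows 1 and 3 agree on B, G; apply B, G→D and equate their D entries. Rows 1 and 2 agree on C; apply C→G and equate their G entries. Rows 1 and 2 agree on G; apply G→D and equate their D entries. Rows 1 and 3 agree on A; apply A→F, G and equate their F, G entries. No row becomes fully distinguished — the join is lossy.
Dependency preservation: every FD's attributes lie within a single fragment, so each can be enforced locally — preserved.

lossy but dependency-preserving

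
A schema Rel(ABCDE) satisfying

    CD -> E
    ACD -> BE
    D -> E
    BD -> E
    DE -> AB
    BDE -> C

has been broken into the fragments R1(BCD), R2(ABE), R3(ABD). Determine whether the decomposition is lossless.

Chase test. Columns are ABCDE; row i has aⱼ where attribute j ∈ Ri, else bᵢⱼ.
Initial tableau (one row per fragment):
  row 1: b11 a2 a3 a4 b15
  row 2: a1 a2 b23 b24 a5
  row 3: a1 a2 b33 a4 b35
Rows 1 and 3 agree on D; apply D→E and equate their E entries.
Rows 1 and 3 agree on DE; apply DE→AB and equate their AB entries.
Rows 1 and 3 agree on BDE; apply BDE→C and equate their C entries.
No row becomes fully distinguished — the join is lossy.

No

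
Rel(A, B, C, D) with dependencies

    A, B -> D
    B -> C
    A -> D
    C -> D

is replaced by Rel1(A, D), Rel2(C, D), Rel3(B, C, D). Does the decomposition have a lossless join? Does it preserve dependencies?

Lossless test (chase): applying each FD to every pair of rows produces no changes in the tableau, so no row becomes fully distinguished — the join is lossy.
Dependency preservation: A, B → D is not contained in any single fragment, but the restricted closure of its left-hand side across the fragments still reaches the right-hand side; the remaining FDs each lie inside some fragment. All dependencies are preserved.

lossy but dependency-preserving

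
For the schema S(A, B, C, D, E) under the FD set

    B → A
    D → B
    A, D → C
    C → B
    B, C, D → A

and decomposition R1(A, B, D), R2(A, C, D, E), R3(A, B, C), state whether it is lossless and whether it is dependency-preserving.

lossless and dependency-preserving

Lossless test (chase): Rows 1 and 2 agree on D; apply D→B and equate their B entries. Rows 1 and 2 agree on A, D; apply A, D→C and equate their C entries. Row 2 is now all distinguished symbols — the join is lossless.
Dependency preservation: B, C, D → A is not contained in any single fragment, but the restricted closure of its left-hand side across the fragments still reaches the right-hand side; the remaining FDs each lie inside some fragment. All dependencies are preserved.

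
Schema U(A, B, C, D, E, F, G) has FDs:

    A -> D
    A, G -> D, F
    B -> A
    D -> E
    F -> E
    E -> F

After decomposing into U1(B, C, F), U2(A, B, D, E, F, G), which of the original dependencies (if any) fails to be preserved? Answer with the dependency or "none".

none

A → D lies within U2.
A, G → D, F lies within U2.
B → A lies within U2.
D → E lies within U2.
F → E lies within U2.
E → F lies within U2.
Every dependency is enforceable on the fragments, so the decomposition is dependency-preserving.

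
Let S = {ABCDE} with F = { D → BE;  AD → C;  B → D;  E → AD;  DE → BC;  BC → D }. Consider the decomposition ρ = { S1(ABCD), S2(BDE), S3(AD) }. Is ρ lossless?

Chase test. Columns are ABCDE; row i has aⱼ where attribute j ∈ Si, else bᵢⱼ.
Initial tableau (one row per fragment):
  row 1: a1 a2 a3 a4 b15
  row 2: b21 a2 b23 a4 a5
  row 3: a1 b32 b33 a4 b35
Rows 1 and 2 agree on D; apply D→BE and equate their BE entries.
Rows 1 and 3 agree on D; apply D→BE and equate their BE entries.
Rows 1 and 3 agree on AD; apply AD→C and equate their C entries.
Rows 1 and 2 agree on E; apply E→AD and equate their AD entries.
Rows 1 and 2 agree on DE; apply DE→BC and equate their BC entries.
Row 1 is now all distinguished symbols — the join is lossless.

Yes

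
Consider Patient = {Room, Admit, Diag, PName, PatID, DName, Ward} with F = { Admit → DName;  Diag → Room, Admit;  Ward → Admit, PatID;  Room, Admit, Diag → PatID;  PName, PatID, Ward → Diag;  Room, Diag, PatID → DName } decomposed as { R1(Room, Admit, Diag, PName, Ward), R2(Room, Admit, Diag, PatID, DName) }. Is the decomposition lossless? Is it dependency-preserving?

lossless but not dependency-preserving

Lossless test: (Room, Admit, Diag)⁺ = {Room, Admit, Diag, PatID, DName}, which contains all of one fragment — lossless.
Dependency preservation: the restricted closure of {Ward} across the fragments never reaches {Admit, PatID}, so Ward → Admit, PatID cannot be enforced without a join — not preserved.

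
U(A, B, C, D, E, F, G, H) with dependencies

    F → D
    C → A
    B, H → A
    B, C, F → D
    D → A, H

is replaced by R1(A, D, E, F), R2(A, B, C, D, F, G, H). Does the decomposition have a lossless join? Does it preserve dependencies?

lossy but dependency-preserving

Lossless test: (A, D, F)⁺ = {A, D, F, H}, which is a superkey of neither fragment — lossy.
Dependency preservation: every FD's attributes lie within a single fragment, so each can be enforced locally — preserved.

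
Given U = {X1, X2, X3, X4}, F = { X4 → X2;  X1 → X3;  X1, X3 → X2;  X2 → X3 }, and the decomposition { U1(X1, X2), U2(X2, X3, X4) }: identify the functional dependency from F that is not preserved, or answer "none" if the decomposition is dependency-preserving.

none

X4 → X2 lies within U2.
X1 → X3: restricted closure across fragments reaches X3.
X1, X3 → X2: restricted closure across fragments reaches X2.
X2 → X3 lies within U2.
Every dependency is enforceable on the fragments, so the decomposition is dependency-preserving.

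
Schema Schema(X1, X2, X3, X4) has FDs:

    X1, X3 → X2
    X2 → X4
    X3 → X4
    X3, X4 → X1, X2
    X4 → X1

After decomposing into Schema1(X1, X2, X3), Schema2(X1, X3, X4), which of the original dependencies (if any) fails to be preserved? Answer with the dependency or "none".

Check X2 → X4: no single fragment contains all of {X2, X4}, and the restricted closure of {X2} across the fragments never reaches {X4}.
X1, X3 → X2 is preserved.
X3 → X4 is preserved.
X3, X4 → X1, X2 is preserved.
X4 → X1 is preserved.

X2 → X4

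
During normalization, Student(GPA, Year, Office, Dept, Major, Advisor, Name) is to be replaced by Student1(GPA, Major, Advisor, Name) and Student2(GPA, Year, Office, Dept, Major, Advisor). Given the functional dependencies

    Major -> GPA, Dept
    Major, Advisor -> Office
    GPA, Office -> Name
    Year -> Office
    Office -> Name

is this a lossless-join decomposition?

Common attributes: Student1 ∩ Student2 = {GPA, Major, Advisor}.
Closure of {GPA, Major, Advisor}: Major → GPA, Dept applies, adding Dept; Major, Advisor → Office applies, adding Office; GPA, Office → Name applies, adding Name. So (GPA, Major, Advisor)⁺ = {GPA, Office, Dept, Major, Advisor, Name}.
This closure contains every attribute of Student1, so Student1 ∩ Student2 → Student1. The join is lossless.

Yes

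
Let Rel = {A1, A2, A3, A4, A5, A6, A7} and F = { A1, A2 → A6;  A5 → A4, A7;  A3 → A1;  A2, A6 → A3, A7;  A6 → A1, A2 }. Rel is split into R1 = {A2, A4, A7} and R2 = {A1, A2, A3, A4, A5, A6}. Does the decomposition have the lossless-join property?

Common attributes: R1 ∩ R2 = {A2, A4}.
No dependency enlarges {A2, A4}, so (A2, A4)⁺ = {A2, A4}.
The closure contains neither all of R1 = {A2, A4, A7} nor all of R2 = {A1, A2, A3, A4, A5, A6}, so the common attributes are not a superkey of either fragment. The join is lossy.

No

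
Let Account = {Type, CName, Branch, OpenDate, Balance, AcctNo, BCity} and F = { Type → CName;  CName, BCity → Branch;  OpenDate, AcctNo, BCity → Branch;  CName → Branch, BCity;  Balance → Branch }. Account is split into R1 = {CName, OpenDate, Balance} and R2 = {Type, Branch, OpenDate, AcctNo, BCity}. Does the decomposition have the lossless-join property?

No

Common attributes: R1 ∩ R2 = {OpenDate}.
No dependency enlarges {OpenDate}, so (OpenDate)⁺ = {OpenDate}.
The closure contains neither all of R1 = {CName, OpenDate, Balance} nor all of R2 = {Type, Branch, OpenDate, AcctNo, BCity}, so the common attributes are not a superkey of either fragment. The join is lossy.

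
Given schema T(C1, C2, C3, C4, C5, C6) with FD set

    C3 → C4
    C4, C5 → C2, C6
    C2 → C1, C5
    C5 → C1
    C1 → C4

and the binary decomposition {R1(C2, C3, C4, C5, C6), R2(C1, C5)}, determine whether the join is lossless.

Common attributes: R1 ∩ R2 = {C5}.
Closure of {C5}: C5 → C1 applies, adding C1; C1 → C4 applies, adding C4; C4, C5 → C2, C6 applies, adding C2, C6. So (C5)⁺ = {C1, C2, C4, C5, C6}.
This closure contains every attribute of R2, so R1 ∩ R2 → R2. The join is lossless.

Yes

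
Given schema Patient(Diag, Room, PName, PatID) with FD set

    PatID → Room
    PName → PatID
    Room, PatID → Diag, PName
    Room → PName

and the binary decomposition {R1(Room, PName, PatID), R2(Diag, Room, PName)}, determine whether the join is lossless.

Common attributes: R1 ∩ R2 = {Room, PName}.
Closure of {Room, PName}: PName → PatID applies, adding PatID; Room, PatID → Diag, PName applies, adding Diag. So (Room, PName)⁺ = {Diag, Room, PName, PatID}.
This closure contains every attribute of R1, so R1 ∩ R2 → R1. The join is lossless.

Yes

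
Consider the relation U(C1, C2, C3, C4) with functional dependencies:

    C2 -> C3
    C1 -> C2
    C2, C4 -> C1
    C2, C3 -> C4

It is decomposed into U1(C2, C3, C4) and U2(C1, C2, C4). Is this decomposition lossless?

Yes

Common attributes: U1 ∩ U2 = {C2, C4}.
Closure of {C2, C4}: C2 → C3 applies, adding C3; C2, C4 → C1 applies, adding C1. So (C2, C4)⁺ = {C1, C2, C3, C4}.
This closure contains every attribute of U1, so U1 ∩ U2 → U1. The join is lossless.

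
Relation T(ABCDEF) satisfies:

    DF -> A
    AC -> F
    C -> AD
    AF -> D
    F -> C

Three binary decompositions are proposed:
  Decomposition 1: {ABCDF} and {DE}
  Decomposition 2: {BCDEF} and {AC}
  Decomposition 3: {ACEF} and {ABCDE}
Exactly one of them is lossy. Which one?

Decomposition 1

Decomposition 1: common = {D}, closure = {D} → lossy.
Decomposition 2: common = {C}, closure = {ACDF} → lossless.
Decomposition 3: common = {ACE}, closure = {ACDEF} → lossless.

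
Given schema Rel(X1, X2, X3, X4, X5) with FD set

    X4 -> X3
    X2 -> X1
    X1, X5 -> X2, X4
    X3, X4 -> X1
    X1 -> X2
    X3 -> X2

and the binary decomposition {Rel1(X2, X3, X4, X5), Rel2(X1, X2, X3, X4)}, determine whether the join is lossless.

Yes

Common attributes: Rel1 ∩ Rel2 = {X2, X3, X4}.
Closure of {X2, X3, X4}: X2 → X1 applies, adding X1. So (X2, X3, X4)⁺ = {X1, X2, X3, X4}.
This closure contains every attribute of Rel2, so Rel1 ∩ Rel2 → Rel2. The join is lossless.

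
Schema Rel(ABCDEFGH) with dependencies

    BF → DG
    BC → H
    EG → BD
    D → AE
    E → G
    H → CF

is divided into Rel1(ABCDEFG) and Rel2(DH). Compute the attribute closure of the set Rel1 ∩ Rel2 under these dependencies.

Rel1 ∩ Rel2 = {D}.
D → AE applies, adding AE
E → G applies, adding G
EG → BD applies, adding B
Closure: {ABDEG}.

ABDEG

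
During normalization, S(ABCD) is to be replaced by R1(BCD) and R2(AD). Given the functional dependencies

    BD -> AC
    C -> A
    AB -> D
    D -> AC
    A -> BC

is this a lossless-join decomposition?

Common attributes: R1 ∩ R2 = {D}.
Closure of {D}: D → AC applies, adding AC; A → BC applies, adding B. So (D)⁺ = {ABCD}.
This closure contains every attribute of R1, so R1 ∩ R2 → R1. The join is lossless.

Yes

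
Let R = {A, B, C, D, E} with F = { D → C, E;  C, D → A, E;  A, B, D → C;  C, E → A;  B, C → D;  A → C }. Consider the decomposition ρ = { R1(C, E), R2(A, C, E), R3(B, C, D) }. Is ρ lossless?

Chase test. Columns are A, B, C, D, E; row i has aⱼ where attribute j ∈ Ri, else bᵢⱼ.
Initial tableau (one row per fragment):
  row 1: b11 b12 a3 b14 a5
  row 2: a1 b22 a3 b24 a5
  row 3: b31 a2 a3 a4 b35
Rows 1 and 2 agree on C, E; apply C, E→A and equate their A entries.
No row becomes fully distinguished — the join is lossy.

No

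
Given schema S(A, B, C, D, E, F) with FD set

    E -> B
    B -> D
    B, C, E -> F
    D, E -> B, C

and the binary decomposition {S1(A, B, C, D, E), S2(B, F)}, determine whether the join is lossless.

No

Common attributes: S1 ∩ S2 = {B}.
Closure of {B}: B → D applies, adding D. So (B)⁺ = {B, D}.
The closure contains neither all of S1 = {A, B, C, D, E} nor all of S2 = {B, F}, so the common attributes are not a superkey of either fragment. The join is lossy.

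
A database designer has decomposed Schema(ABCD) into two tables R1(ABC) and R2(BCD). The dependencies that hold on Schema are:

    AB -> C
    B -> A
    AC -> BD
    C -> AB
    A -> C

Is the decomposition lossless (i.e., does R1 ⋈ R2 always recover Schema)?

Common attributes: R1 ∩ R2 = {BC}.
Closure of {BC}: B → A applies, adding A; AC → BD applies, adding D. So (BC)⁺ = {ABCD}.
This closure contains every attribute of R1, so R1 ∩ R2 → R1. The join is lossless.

Yes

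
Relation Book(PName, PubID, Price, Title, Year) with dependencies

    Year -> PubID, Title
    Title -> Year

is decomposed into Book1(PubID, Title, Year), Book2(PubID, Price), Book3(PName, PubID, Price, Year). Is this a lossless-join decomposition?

Yes

Chase test. Columns are PName, PubID, Price, Title, Year; row i has aⱼ where attribute j ∈ Booki, else bᵢⱼ.
Initial tableau (one row per fragment):
  row 1: b11 a2 b13 a4 a5
  row 2: b21 a2 a3 b24 b25
  row 3: a1 a2 a3 b34 a5
Rows 1 and 3 agree on Year; apply Year→PubID, Title and equate their PubID, Title entries.
Row 3 is now all distinguished symbols — the join is lossless.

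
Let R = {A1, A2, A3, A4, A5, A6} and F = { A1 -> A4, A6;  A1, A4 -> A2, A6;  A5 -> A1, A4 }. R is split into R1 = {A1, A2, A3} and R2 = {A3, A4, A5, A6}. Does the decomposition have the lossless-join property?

Common attributes: R1 ∩ R2 = {A3}.
No dependency enlarges {A3}, so (A3)⁺ = {A3}.
The closure contains neither all of R1 = {A1, A2, A3} nor all of R2 = {A3, A4, A5, A6}, so the common attributes are not a superkey of either fragment. The join is lossy.

No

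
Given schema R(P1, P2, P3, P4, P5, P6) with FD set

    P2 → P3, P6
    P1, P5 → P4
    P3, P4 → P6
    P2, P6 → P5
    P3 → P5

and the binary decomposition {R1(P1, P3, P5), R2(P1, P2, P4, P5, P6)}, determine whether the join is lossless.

Common attributes: R1 ∩ R2 = {P1, P5}.
Closure of {P1, P5}: P1, P5 → P4 applies, adding P4. So (P1, P5)⁺ = {P1, P4, P5}.
The closure contains neither all of R1 = {P1, P3, P5} nor all of R2 = {P1, P2, P4, P5, P6}, so the common attributes are not a superkey of either fragment. The join is lossy.

No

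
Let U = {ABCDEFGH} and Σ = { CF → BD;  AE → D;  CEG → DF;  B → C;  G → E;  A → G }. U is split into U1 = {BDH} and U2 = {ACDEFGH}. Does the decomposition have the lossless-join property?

No

Common attributes: U1 ∩ U2 = {DH}.
No dependency enlarges {DH}, so (DH)⁺ = {DH}.
The closure contains neither all of U1 = {BDH} nor all of U2 = {ACDEFGH}, so the common attributes are not a superkey of either fragment. The join is lossy.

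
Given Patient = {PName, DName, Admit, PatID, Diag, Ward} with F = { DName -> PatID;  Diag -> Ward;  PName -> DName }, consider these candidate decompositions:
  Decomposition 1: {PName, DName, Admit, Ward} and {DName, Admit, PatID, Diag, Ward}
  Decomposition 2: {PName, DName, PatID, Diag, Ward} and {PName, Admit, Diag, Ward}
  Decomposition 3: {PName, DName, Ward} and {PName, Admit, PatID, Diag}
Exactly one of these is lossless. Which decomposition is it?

Decomposition 2

Decomposition 1: common = {DName, Admit, Ward}, closure = {DName, Admit, PatID, Ward} → lossy.
Decomposition 2: common = {PName, Diag, Ward}, closure = {PName, DName, PatID, Diag, Ward} → lossless.
Decomposition 3: common = {PName}, closure = {PName, DName, PatID} → lossy.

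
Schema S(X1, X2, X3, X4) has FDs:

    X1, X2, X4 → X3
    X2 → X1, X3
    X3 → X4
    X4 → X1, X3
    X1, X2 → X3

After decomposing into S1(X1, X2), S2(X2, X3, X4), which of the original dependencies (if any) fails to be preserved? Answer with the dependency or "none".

X4 → X1, X3

Check X4 → X1, X3: no single fragment contains all of {X1, X3, X4}, and the restricted closure of {X4} across the fragments never reaches {X1, X3}.
X1, X2, X4 → X3 is preserved.
X2 → X1, X3 is preserved.
X3 → X4 is preserved.
X1, X2 → X3 is preserved.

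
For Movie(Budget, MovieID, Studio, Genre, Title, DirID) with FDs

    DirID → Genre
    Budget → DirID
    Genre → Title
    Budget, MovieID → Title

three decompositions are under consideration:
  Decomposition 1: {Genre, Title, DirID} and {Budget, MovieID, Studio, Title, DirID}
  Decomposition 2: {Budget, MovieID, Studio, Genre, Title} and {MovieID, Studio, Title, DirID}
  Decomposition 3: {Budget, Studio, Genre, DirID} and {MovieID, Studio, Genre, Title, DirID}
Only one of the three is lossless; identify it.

Decomposition 1: common = {Title, DirID}, closure = {Genre, Title, DirID} → lossless.
Decomposition 2: common = {MovieID, Studio, Title}, closure = {MovieID, Studio, Title} → lossy.
Decomposition 3: common = {Studio, Genre, DirID}, closure = {Studio, Genre, Title, DirID} → lossy.

Decomposition 1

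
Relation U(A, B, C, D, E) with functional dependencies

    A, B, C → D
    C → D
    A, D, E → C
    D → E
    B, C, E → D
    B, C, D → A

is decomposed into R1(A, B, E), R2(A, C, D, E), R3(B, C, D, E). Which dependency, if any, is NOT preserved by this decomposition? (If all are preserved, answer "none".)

B, C, D → A

Check B, C, D → A: no single fragment contains all of {A, B, C, D}, and the restricted closure of {B, C, D} across the fragments never reaches {A}.
A, B, C → D is preserved.
C → D is preserved.
A, D, E → C is preserved.
D → E is preserved.
B, C, E → D is preserved.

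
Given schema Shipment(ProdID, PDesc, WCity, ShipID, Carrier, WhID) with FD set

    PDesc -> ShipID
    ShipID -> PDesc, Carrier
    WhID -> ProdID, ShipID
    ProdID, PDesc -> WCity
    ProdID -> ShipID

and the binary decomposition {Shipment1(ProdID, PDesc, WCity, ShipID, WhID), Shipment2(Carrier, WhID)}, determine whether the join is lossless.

Common attributes: Shipment1 ∩ Shipment2 = {WhID}.
Closure of {WhID}: WhID → ProdID, ShipID applies, adding ProdID, ShipID; ShipID → PDesc, Carrier applies, adding PDesc, Carrier; ProdID, PDesc → WCity applies, adding WCity. So (WhID)⁺ = {ProdID, PDesc, WCity, ShipID, Carrier, WhID}.
This closure contains every attribute of Shipment1, so Shipment1 ∩ Shipment2 → Shipment1. The join is lossless.

Yes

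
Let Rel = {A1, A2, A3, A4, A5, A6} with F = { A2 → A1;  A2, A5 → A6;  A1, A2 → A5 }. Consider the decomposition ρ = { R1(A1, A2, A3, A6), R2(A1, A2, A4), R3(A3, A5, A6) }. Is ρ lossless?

Chase test. Columns are A1, A2, A3, A4, A5, A6; row i has aⱼ where attribute j ∈ Ri, else bᵢⱼ.
Initial tableau (one row per fragment):
  row 1: a1 a2 a3 b14 b15 a6
  row 2: a1 a2 b23 a4 b25 b26
  row 3: b31 b32 a3 b34 a5 a6
Rows 1 and 2 agree on A1, A2; apply A1, A2→A5 and equate their A5 entries.
Rows 1 and 2 agree on A2, A5; apply A2, A5→A6 and equate their A6 entries.
No row becomes fully distinguished — the join is lossy.

No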